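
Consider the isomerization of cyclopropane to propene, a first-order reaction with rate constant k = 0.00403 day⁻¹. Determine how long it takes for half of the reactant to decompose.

172 day

Step 1: For a first-order reaction, t₁/₂ = ln(2)/k
Step 2: t₁/₂ = ln(2)/0.00403
Step 3: t₁/₂ = 0.6931/0.00403 = 172 day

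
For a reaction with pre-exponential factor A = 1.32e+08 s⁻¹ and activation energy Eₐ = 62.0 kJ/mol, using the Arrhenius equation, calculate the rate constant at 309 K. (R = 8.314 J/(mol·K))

4.36e-03 s⁻¹

Step 1: Use the Arrhenius equation: k = A × exp(-Eₐ/RT)
Step 2: Convert Eₐ to J/mol: 62.0 kJ/mol = 62000 J/mol
Step 3: Calculate the exponent: -Eₐ/(RT) = -62000/(8.314 × 309) = -24.13366
Step 4: k = 1.32e+08 × exp(-24.13366)
Step 5: k = 1.32e+08 × 3.30282e-11 = 4.3597e-03 s⁻¹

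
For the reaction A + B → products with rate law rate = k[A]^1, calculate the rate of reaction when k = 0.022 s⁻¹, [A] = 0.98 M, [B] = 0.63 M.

0.02156 M/s

Step 1: The rate law is rate = k[A]^1
Step 2: Note that the rate does not depend on [B] (zero order in B).
Step 3: rate = 0.022 × (0.98)^1 = 0.02156 M/s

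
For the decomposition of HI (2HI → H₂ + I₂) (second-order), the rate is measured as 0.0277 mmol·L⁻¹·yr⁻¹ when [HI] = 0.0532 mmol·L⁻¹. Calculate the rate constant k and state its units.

9.787 (mmol·L⁻¹)⁻¹·yr⁻¹

Step 1: rate = k[HI]^2, so k = rate / [HI]^2.
Step 2: k = 0.0277 / (0.0532)^2 = 0.0277 / 0.00283.
Step 3: k = 9.787 (mmol·L⁻¹)⁻¹·yr⁻¹.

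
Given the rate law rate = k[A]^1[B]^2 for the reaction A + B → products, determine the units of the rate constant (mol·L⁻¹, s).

(mol·L⁻¹)⁻²·s⁻¹

Step 1: Overall order = 1 + 2 = 3.
Step 2: rate has units mol·L⁻¹·s⁻¹; [A]^1[B]^2 has units (mol·L⁻¹)^3.
Step 3: k = rate/([A]^1[B]^2), so units of k = (mol·L⁻¹)^(1-3)·s⁻¹ = (mol·L⁻¹)⁻²·s⁻¹.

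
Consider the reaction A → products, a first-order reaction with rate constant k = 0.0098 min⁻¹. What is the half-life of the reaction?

70.73 min

Step 1: For a first-order reaction, t₁/₂ = ln(2)/k
Step 2: t₁/₂ = ln(2)/0.0098
Step 3: t₁/₂ = 0.6931/0.0098 = 70.73 min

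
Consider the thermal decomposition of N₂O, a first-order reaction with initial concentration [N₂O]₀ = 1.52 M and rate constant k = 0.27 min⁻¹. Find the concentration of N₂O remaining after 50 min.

2.084e-06 M

Step 1: For a first-order reaction: [N₂O] = [N₂O]₀ × e^(-kt)
Step 2: [N₂O] = 1.52 × e^(-0.27 × 50)
Step 3: [N₂O] = 1.52 × e^(-13.5)
Step 4: [N₂O] = 1.52 × 1.37096e-06 = 2.084e-06 M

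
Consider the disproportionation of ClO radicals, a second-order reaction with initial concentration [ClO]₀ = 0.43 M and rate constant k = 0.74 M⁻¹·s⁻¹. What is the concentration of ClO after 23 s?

0.05169 M

Step 1: For a second-order reaction: 1/[ClO] = 1/[ClO]₀ + kt
Step 2: 1/[ClO] = 1/0.43 + 0.74 × 23
Step 3: 1/[ClO] = 2.326 + 17.02 = 19.35
Step 4: [ClO] = 1/19.35 = 0.05169 M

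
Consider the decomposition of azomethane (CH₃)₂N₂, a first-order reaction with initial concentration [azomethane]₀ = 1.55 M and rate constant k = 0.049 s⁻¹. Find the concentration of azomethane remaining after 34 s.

0.293 M

Step 1: For a first-order reaction: [azomethane] = [azomethane]₀ × e^(-kt)
Step 2: [azomethane] = 1.55 × e^(-0.049 × 34)
Step 3: [azomethane] = 1.55 × e^(-1.666)
Step 4: [azomethane] = 1.55 × 0.189002 = 0.293 M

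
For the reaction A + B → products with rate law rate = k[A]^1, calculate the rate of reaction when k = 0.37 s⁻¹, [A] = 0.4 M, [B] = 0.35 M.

0.148 M/s

Step 1: The rate law is rate = k[A]^1
Step 2: Note that the rate does not depend on [B] (zero order in B).
Step 3: rate = 0.37 × (0.4)^1 = 0.148 M/s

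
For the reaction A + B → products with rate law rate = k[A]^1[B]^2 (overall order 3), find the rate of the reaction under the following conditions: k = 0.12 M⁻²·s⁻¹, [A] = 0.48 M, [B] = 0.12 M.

0.0008294 M/s

Step 1: The rate law is rate = k[A]^1[B]^2, overall order = 1+2 = 3
Step 2: Substitute values: rate = 0.12 × (0.48)^1 × (0.12)^2
Step 3: rate = 0.12 × 0.48 × 0.0144 = 0.00082944 M/s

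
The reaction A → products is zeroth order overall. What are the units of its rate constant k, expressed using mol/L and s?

mol/L·s⁻¹

Step 1: For overall order n, rate = k × (concentration)^n.
Step 2: Rate has units mol/L·s⁻¹; concentration term has units (mol/L)^0.
Step 3: k = rate / (concentration)^n, so units of k = (mol/L)^(1-0)·s⁻¹ = mol/L·s⁻¹.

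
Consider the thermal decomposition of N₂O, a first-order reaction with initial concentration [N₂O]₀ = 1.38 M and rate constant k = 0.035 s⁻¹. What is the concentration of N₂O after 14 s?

0.8454 M

Step 1: For a first-order reaction: [N₂O] = [N₂O]₀ × e^(-kt)
Step 2: [N₂O] = 1.38 × e^(-0.035 × 14)
Step 3: [N₂O] = 1.38 × e^(-0.49)
Step 4: [N₂O] = 1.38 × 0.612626 = 0.8454 M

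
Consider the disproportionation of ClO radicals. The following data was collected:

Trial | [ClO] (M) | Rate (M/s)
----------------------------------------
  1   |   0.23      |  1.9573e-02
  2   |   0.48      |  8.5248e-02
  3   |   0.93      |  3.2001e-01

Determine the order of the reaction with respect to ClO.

second order (2)

Step 1: Compare trials to find order n where rate₂/rate₁ = ([ClO]₂/[ClO]₁)^n
Step 2: rate₂/rate₁ = 8.5248e-02/1.9573e-02 = 4.355
Step 3: [ClO]₂/[ClO]₁ = 0.48/0.23 = 2.087
Step 4: n = ln(4.355)/ln(2.087) = 2.00 ≈ 2
Step 5: The reaction is second order in ClO.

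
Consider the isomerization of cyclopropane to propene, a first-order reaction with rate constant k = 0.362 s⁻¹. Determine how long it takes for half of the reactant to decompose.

1.915 s

Step 1: For a first-order reaction, t₁/₂ = ln(2)/k
Step 2: t₁/₂ = ln(2)/0.362
Step 3: t₁/₂ = 0.6931/0.362 = 1.915 s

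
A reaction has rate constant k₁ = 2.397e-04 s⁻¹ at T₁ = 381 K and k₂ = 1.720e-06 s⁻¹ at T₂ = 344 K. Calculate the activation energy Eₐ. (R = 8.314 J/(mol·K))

145.4 kJ/mol

Step 1: Use the two-temperature Arrhenius form: ln(k₂/k₁) = -Eₐ/R × (1/T₂ - 1/T₁)
Step 2: ln(k₂/k₁) = ln(1.720e-06/2.397e-04) = ln(0.00717564) = -4.93706
Step 3: 1/T₂ - 1/T₁ = 1/344 - 1/381 = 2.823048e-04 K⁻¹
Step 4: Eₐ = -R × ln(k₂/k₁) / (1/T₂ - 1/T₁) = -8.314 × -4.93706 / 2.823048e-04
Step 5: Eₐ = 1.4540e+05 J/mol = 145.4 kJ/mol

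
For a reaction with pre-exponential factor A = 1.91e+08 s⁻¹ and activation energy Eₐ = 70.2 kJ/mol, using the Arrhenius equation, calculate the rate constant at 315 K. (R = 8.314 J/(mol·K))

4.36e-04 s⁻¹

Step 1: Use the Arrhenius equation: k = A × exp(-Eₐ/RT)
Step 2: Convert Eₐ to J/mol: 70.2 kJ/mol = 70200 J/mol
Step 3: Calculate the exponent: -Eₐ/(RT) = -70200/(8.314 × 315) = -26.80504
Step 4: k = 1.91e+08 × exp(-26.80504)
Step 5: k = 1.91e+08 × 2.28412e-12 = 4.3627e-04 s⁻¹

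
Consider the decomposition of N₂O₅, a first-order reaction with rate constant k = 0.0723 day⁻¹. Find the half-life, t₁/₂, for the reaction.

9.587 day

Step 1: For a first-order reaction, t₁/₂ = ln(2)/k
Step 2: t₁/₂ = ln(2)/0.0723
Step 3: t₁/₂ = 0.6931/0.0723 = 9.587 day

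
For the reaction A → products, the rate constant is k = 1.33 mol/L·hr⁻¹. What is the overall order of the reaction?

zeroth order (0)

Step 1: The units of k for an nth-order reaction are (concentration)^(1-n)·(time)⁻¹.
Step 2: Here k has units mol/L·hr⁻¹, so the concentration exponent is 1.
Step 3: 1 - n = 1 ⇒ n = 0. The reaction is zeroth order.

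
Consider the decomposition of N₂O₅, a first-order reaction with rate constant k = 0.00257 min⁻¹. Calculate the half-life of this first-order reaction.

269.7 min

Step 1: For a first-order reaction, t₁/₂ = ln(2)/k
Step 2: t₁/₂ = ln(2)/0.00257
Step 3: t₁/₂ = 0.6931/0.00257 = 269.7 min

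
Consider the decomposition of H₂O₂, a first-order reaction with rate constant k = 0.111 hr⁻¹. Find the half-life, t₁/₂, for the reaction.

6.245 hr

Step 1: For a first-order reaction, t₁/₂ = ln(2)/k
Step 2: t₁/₂ = ln(2)/0.111
Step 3: t₁/₂ = 0.6931/0.111 = 6.245 hr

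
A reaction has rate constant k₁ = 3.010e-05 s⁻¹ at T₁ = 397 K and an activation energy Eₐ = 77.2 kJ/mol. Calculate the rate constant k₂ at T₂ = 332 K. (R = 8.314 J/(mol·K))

3.089e-07 s⁻¹

Step 1: Use the two-temperature Arrhenius form: ln(k₂/k₁) = -Eₐ/R × (1/T₂ - 1/T₁)
Step 2: Convert Eₐ to J/mol: 77.2 kJ/mol = 77200 J/mol
Step 3: 1/T₂ - 1/T₁ = 1/332 - 1/397 = 4.931565e-04 K⁻¹
Step 4: ln(k₂/k₁) = -77200/8.314 × 4.931565e-04 = -4.57923
Step 5: k₂ = k₁ × exp(-4.57923) = 3.010e-05 × 1.02628e-02 = 3.089e-07 s⁻¹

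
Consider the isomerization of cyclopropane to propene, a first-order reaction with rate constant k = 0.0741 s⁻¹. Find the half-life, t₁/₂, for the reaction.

9.354 s

Step 1: For a first-order reaction, t₁/₂ = ln(2)/k
Step 2: t₁/₂ = ln(2)/0.0741
Step 3: t₁/₂ = 0.6931/0.0741 = 9.354 s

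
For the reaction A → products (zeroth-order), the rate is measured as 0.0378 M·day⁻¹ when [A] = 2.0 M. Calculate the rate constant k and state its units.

0.0378 M·day⁻¹

Step 1: For a zeroth-order reaction, rate = k (independent of concentration).
Step 2: k = rate = 0.0378 M·day⁻¹.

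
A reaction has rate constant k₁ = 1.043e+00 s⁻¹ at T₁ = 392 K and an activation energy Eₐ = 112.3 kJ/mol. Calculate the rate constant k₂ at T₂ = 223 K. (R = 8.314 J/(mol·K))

4.757e-12 s⁻¹

Step 1: Use the two-temperature Arrhenius form: ln(k₂/k₁) = -Eₐ/R × (1/T₂ - 1/T₁)
Step 2: Convert Eₐ to J/mol: 112.3 kJ/mol = 112300 J/mol
Step 3: 1/T₂ - 1/T₁ = 1/223 - 1/392 = 1.933285e-03 K⁻¹
Step 4: ln(k₂/k₁) = -112300/8.314 × 1.933285e-03 = -26.11353
Step 5: k₂ = k₁ × exp(-26.11353) = 1.043e+00 × 4.56077e-12 = 4.757e-12 s⁻¹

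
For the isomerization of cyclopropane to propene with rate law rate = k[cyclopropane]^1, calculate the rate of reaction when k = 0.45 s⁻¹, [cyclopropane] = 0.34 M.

0.153 M/s

Step 1: Identify the rate law: rate = k[cyclopropane]^1
Step 2: Substitute values: rate = 0.45 × (0.34)^1
Step 3: Calculate: rate = 0.45 × 0.34 = 0.153 M/s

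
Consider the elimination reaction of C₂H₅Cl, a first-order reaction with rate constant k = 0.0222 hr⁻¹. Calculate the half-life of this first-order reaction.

31.22 hr

Step 1: For a first-order reaction, t₁/₂ = ln(2)/k
Step 2: t₁/₂ = ln(2)/0.0222
Step 3: t₁/₂ = 0.6931/0.0222 = 31.22 hr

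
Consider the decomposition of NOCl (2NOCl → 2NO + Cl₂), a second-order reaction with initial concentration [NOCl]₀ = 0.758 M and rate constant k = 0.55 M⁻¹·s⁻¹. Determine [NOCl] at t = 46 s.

0.03757 M

Step 1: For a second-order reaction: 1/[NOCl] = 1/[NOCl]₀ + kt
Step 2: 1/[NOCl] = 1/0.758 + 0.55 × 46
Step 3: 1/[NOCl] = 1.319 + 25.3 = 26.62
Step 4: [NOCl] = 1/26.62 = 0.03757 M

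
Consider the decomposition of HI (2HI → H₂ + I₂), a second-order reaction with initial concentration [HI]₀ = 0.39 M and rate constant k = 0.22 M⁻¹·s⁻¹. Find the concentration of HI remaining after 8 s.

0.2313 M

Step 1: For a second-order reaction: 1/[HI] = 1/[HI]₀ + kt
Step 2: 1/[HI] = 1/0.39 + 0.22 × 8
Step 3: 1/[HI] = 2.564 + 1.76 = 4.324
Step 4: [HI] = 1/4.324 = 0.2313 M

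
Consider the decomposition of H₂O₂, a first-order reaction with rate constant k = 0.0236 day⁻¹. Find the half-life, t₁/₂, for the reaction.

29.37 day

Step 1: For a first-order reaction, t₁/₂ = ln(2)/k
Step 2: t₁/₂ = ln(2)/0.0236
Step 3: t₁/₂ = 0.6931/0.0236 = 29.37 day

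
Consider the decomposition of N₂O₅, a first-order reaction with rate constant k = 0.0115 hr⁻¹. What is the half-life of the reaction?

60.27 hr

Step 1: For a first-order reaction, t₁/₂ = ln(2)/k
Step 2: t₁/₂ = ln(2)/0.0115
Step 3: t₁/₂ = 0.6931/0.0115 = 60.27 hr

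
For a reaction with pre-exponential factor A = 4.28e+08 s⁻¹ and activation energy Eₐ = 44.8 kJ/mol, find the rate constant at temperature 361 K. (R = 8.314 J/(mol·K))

1.41e+02 s⁻¹

Step 1: Use the Arrhenius equation: k = A × exp(-Eₐ/RT)
Step 2: Convert Eₐ to J/mol: 44.8 kJ/mol = 44800 J/mol
Step 3: Calculate the exponent: -Eₐ/(RT) = -44800/(8.314 × 361) = -14.92660
Step 4: k = 4.28e+08 × exp(-14.92660)
Step 5: k = 4.28e+08 × 3.29200e-07 = 1.4090e+02 s⁻¹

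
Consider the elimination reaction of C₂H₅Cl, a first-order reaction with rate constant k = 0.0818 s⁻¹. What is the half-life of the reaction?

8.474 s

Step 1: For a first-order reaction, t₁/₂ = ln(2)/k
Step 2: t₁/₂ = ln(2)/0.0818
Step 3: t₁/₂ = 0.6931/0.0818 = 8.474 s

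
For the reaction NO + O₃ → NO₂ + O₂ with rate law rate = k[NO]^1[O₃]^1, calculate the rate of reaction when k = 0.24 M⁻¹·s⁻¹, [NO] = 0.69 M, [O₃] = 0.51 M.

0.08446 M/s

Step 1: The rate law is rate = k[NO]^1[O₃]^1
Step 2: Substitute: rate = 0.24 × (0.69)^1 × (0.51)^1
Step 3: rate = 0.24 × 0.69 × 0.51 = 0.084456 M/s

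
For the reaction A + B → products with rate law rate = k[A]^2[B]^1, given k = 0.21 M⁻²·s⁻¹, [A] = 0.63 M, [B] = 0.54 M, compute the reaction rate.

0.04501 M/s

Step 1: The rate law is rate = k[A]^2[B]^1
Step 2: Substitute: rate = 0.21 × (0.63)^2 × (0.54)^1
Step 3: rate = 0.21 × 0.3969 × 0.54 = 0.0450085 M/s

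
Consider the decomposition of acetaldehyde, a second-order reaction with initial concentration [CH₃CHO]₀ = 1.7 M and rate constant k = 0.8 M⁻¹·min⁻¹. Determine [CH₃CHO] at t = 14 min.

0.08483 M

Step 1: For a second-order reaction: 1/[CH₃CHO] = 1/[CH₃CHO]₀ + kt
Step 2: 1/[CH₃CHO] = 1/1.7 + 0.8 × 14
Step 3: 1/[CH₃CHO] = 0.5882 + 11.2 = 11.79
Step 4: [CH₃CHO] = 1/11.79 = 0.08483 M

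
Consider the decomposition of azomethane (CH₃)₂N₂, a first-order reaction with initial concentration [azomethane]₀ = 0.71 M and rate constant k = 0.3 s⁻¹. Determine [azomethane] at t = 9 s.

0.04772 M

Step 1: For a first-order reaction: [azomethane] = [azomethane]₀ × e^(-kt)
Step 2: [azomethane] = 0.71 × e^(-0.3 × 9)
Step 3: [azomethane] = 0.71 × e^(-2.7)
Step 4: [azomethane] = 0.71 × 0.0672055 = 0.04772 M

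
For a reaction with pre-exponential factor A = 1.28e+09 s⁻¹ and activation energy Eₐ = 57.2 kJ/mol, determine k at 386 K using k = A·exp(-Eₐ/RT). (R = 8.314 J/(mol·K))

2.33e+01 s⁻¹

Step 1: Use the Arrhenius equation: k = A × exp(-Eₐ/RT)
Step 2: Convert Eₐ to J/mol: 57.2 kJ/mol = 57200 J/mol
Step 3: Calculate the exponent: -Eₐ/(RT) = -57200/(8.314 × 386) = -17.82373
Step 4: k = 1.28e+09 × exp(-17.82373)
Step 5: k = 1.28e+09 × 1.81657e-08 = 2.3252e+01 s⁻¹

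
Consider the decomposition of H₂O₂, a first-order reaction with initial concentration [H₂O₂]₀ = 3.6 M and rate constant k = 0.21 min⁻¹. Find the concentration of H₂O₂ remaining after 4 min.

1.554 M

Step 1: For a first-order reaction: [H₂O₂] = [H₂O₂]₀ × e^(-kt)
Step 2: [H₂O₂] = 3.6 × e^(-0.21 × 4)
Step 3: [H₂O₂] = 3.6 × e^(-0.84)
Step 4: [H₂O₂] = 3.6 × 0.431711 = 1.554 M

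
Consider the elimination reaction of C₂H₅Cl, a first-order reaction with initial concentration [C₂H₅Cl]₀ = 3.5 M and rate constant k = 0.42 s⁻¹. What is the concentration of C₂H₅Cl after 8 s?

0.1216 M

Step 1: For a first-order reaction: [C₂H₅Cl] = [C₂H₅Cl]₀ × e^(-kt)
Step 2: [C₂H₅Cl] = 3.5 × e^(-0.42 × 8)
Step 3: [C₂H₅Cl] = 3.5 × e^(-3.36)
Step 4: [C₂H₅Cl] = 3.5 × 0.0347353 = 0.1216 M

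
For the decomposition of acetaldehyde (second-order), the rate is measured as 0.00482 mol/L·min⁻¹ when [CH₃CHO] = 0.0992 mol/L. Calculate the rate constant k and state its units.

0.4898 (mol/L)⁻¹·min⁻¹

Step 1: rate = k[CH₃CHO]^2, so k = rate / [CH₃CHO]^2.
Step 2: k = 0.00482 / (0.0992)^2 = 0.00482 / 0.009841.
Step 3: k = 0.4898 (mol/L)⁻¹·min⁻¹.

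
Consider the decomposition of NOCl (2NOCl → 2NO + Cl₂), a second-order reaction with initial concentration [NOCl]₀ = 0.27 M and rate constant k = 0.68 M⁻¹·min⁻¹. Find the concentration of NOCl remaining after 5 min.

0.1408 M

Step 1: For a second-order reaction: 1/[NOCl] = 1/[NOCl]₀ + kt
Step 2: 1/[NOCl] = 1/0.27 + 0.68 × 5
Step 3: 1/[NOCl] = 3.704 + 3.4 = 7.104
Step 4: [NOCl] = 1/7.104 = 0.1408 M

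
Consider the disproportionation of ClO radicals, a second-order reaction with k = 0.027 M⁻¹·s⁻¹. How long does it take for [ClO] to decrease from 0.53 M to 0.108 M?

273.1 s

Step 1: For second-order: t = (1/[ClO] - 1/[ClO]₀)/k
Step 2: t = (1/0.108 - 1/0.53)/0.027
Step 3: t = (9.259 - 1.887)/0.027
Step 4: t = 7.372/0.027 = 273.1 s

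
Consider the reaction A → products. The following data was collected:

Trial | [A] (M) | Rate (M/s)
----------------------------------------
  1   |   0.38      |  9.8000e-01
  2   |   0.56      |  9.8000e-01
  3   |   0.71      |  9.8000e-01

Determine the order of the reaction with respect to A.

zeroth order (0)

Step 1: Compare trials - when concentration changes, rate stays constant.
Step 2: rate₂/rate₁ = 9.8000e-01/9.8000e-01 = 1
Step 3: [A]₂/[A]₁ = 0.56/0.38 = 1.474
Step 4: Since rate ratio ≈ (conc ratio)^0, the reaction is zeroth order.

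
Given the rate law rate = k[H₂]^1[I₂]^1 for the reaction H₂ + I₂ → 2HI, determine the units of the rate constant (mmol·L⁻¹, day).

(mmol·L⁻¹)⁻¹·day⁻¹

Step 1: Overall order = 1 + 1 = 2.
Step 2: rate has units mmol·L⁻¹·day⁻¹; [H₂]^1[I₂]^1 has units (mmol·L⁻¹)^2.
Step 3: k = rate/([H₂]^1[I₂]^1), so units of k = (mmol·L⁻¹)^(1-2)·day⁻¹ = (mmol·L⁻¹)⁻¹·day⁻¹.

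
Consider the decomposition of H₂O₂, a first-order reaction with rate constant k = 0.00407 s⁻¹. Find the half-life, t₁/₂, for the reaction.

170.3 s

Step 1: For a first-order reaction, t₁/₂ = ln(2)/k
Step 2: t₁/₂ = ln(2)/0.00407
Step 3: t₁/₂ = 0.6931/0.00407 = 170.3 s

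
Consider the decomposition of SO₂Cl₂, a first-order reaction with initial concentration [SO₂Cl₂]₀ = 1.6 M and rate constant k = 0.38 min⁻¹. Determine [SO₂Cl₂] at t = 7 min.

0.1119 M

Step 1: For a first-order reaction: [SO₂Cl₂] = [SO₂Cl₂]₀ × e^(-kt)
Step 2: [SO₂Cl₂] = 1.6 × e^(-0.38 × 7)
Step 3: [SO₂Cl₂] = 1.6 × e^(-2.66)
Step 4: [SO₂Cl₂] = 1.6 × 0.0699482 = 0.1119 M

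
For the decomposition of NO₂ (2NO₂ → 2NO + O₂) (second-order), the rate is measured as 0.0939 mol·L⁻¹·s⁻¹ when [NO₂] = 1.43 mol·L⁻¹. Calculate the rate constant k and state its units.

0.04592 (mol·L⁻¹)⁻¹·s⁻¹

Step 1: rate = k[NO₂]^2, so k = rate / [NO₂]^2.
Step 2: k = 0.0939 / (1.43)^2 = 0.0939 / 2.045.
Step 3: k = 0.04592 (mol·L⁻¹)⁻¹·s⁻¹.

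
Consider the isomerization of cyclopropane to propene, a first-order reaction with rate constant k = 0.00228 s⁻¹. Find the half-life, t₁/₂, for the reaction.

304 s

Step 1: For a first-order reaction, t₁/₂ = ln(2)/k
Step 2: t₁/₂ = ln(2)/0.00228
Step 3: t₁/₂ = 0.6931/0.00228 = 304 s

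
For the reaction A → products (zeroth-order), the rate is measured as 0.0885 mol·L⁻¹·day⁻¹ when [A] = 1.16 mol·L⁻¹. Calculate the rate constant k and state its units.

0.0885 mol·L⁻¹·day⁻¹

Step 1: For a zeroth-order reaction, rate = k (independent of concentration).
Step 2: k = rate = 0.0885 mol·L⁻¹·day⁻¹.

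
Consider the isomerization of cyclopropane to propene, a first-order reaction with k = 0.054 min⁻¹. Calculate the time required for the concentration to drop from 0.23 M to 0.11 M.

13.66 min

Step 1: For first-order: t = ln([cyclopropane]₀/[cyclopropane])/k
Step 2: t = ln(0.23/0.11)/0.054
Step 3: t = ln(2.091)/0.054
Step 4: t = 0.7376/0.054 = 13.66 min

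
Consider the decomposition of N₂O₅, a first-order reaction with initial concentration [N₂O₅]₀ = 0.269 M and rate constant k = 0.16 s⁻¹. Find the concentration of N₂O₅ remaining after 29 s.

0.002598 M

Step 1: For a first-order reaction: [N₂O₅] = [N₂O₅]₀ × e^(-kt)
Step 2: [N₂O₅] = 0.269 × e^(-0.16 × 29)
Step 3: [N₂O₅] = 0.269 × e^(-4.64)
Step 4: [N₂O₅] = 0.269 × 0.0096577 = 0.002598 M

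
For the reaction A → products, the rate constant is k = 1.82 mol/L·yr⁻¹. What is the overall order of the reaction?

zeroth order (0)

Step 1: The units of k for an nth-order reaction are (concentration)^(1-n)·(time)⁻¹.
Step 2: Here k has units mol/L·yr⁻¹, so the concentration exponent is 1.
Step 3: 1 - n = 1 ⇒ n = 0. The reaction is zeroth order.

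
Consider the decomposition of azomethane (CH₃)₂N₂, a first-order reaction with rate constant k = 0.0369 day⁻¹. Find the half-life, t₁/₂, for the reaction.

18.78 day

Step 1: For a first-order reaction, t₁/₂ = ln(2)/k
Step 2: t₁/₂ = ln(2)/0.0369
Step 3: t₁/₂ = 0.6931/0.0369 = 18.78 day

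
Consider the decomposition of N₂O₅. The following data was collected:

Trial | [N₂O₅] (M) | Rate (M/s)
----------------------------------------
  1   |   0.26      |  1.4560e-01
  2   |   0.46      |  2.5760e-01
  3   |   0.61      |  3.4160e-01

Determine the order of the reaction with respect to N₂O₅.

first order (1)

Step 1: Compare trials to find order n where rate₂/rate₁ = ([N₂O₅]₂/[N₂O₅]₁)^n
Step 2: rate₂/rate₁ = 2.5760e-01/1.4560e-01 = 1.769
Step 3: [N₂O₅]₂/[N₂O₅]₁ = 0.46/0.26 = 1.769
Step 4: n = ln(1.769)/ln(1.769) = 1.00 ≈ 1
Step 5: The reaction is first order in N₂O₅.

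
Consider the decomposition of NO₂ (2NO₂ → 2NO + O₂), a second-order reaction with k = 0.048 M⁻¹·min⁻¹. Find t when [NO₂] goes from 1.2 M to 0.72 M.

11.57 min

Step 1: For second-order: t = (1/[NO₂] - 1/[NO₂]₀)/k
Step 2: t = (1/0.72 - 1/1.2)/0.048
Step 3: t = (1.389 - 0.8333)/0.048
Step 4: t = 0.5556/0.048 = 11.57 min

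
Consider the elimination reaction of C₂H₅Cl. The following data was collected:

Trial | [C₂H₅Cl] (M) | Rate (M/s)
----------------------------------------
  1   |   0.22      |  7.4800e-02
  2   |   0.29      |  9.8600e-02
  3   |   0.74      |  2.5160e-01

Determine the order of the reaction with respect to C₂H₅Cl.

first order (1)

Step 1: Compare trials to find order n where rate₂/rate₁ = ([C₂H₅Cl]₂/[C₂H₅Cl]₁)^n
Step 2: rate₂/rate₁ = 9.8600e-02/7.4800e-02 = 1.318
Step 3: [C₂H₅Cl]₂/[C₂H₅Cl]₁ = 0.29/0.22 = 1.318
Step 4: n = ln(1.318)/ln(1.318) = 1.00 ≈ 1
Step 5: The reaction is first order in C₂H₅Cl.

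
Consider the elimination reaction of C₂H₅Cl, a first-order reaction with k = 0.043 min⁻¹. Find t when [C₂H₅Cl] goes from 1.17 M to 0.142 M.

49.04 min

Step 1: For first-order: t = ln([C₂H₅Cl]₀/[C₂H₅Cl])/k
Step 2: t = ln(1.17/0.142)/0.043
Step 3: t = ln(8.239)/0.043
Step 4: t = 2.109/0.043 = 49.04 min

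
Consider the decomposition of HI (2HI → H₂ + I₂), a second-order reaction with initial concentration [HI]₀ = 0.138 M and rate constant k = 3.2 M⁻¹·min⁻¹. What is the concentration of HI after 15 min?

0.0181 M

Step 1: For a second-order reaction: 1/[HI] = 1/[HI]₀ + kt
Step 2: 1/[HI] = 1/0.138 + 3.2 × 15
Step 3: 1/[HI] = 7.246 + 48 = 55.25
Step 4: [HI] = 1/55.25 = 0.0181 M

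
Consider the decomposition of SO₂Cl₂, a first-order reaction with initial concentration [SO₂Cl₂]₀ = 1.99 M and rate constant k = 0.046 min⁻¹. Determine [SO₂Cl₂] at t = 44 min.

0.2629 M

Step 1: For a first-order reaction: [SO₂Cl₂] = [SO₂Cl₂]₀ × e^(-kt)
Step 2: [SO₂Cl₂] = 1.99 × e^(-0.046 × 44)
Step 3: [SO₂Cl₂] = 1.99 × e^(-2.024)
Step 4: [SO₂Cl₂] = 1.99 × 0.132126 = 0.2629 M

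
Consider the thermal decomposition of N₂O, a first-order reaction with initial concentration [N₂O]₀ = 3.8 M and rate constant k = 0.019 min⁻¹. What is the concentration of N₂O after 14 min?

2.912 M

Step 1: For a first-order reaction: [N₂O] = [N₂O]₀ × e^(-kt)
Step 2: [N₂O] = 3.8 × e^(-0.019 × 14)
Step 3: [N₂O] = 3.8 × e^(-0.266)
Step 4: [N₂O] = 3.8 × 0.766439 = 2.912 M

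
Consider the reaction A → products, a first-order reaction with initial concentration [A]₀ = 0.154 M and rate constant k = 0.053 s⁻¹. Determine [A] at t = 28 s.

0.03492 M

Step 1: For a first-order reaction: [A] = [A]₀ × e^(-kt)
Step 2: [A] = 0.154 × e^(-0.053 × 28)
Step 3: [A] = 0.154 × e^(-1.484)
Step 4: [A] = 0.154 × 0.226729 = 0.03492 M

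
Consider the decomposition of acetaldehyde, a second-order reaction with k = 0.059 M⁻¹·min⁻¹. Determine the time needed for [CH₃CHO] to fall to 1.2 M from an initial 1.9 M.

5.204 min

Step 1: For second-order: t = (1/[CH₃CHO] - 1/[CH₃CHO]₀)/k
Step 2: t = (1/1.2 - 1/1.9)/0.059
Step 3: t = (0.8333 - 0.5263)/0.059
Step 4: t = 0.307/0.059 = 5.204 min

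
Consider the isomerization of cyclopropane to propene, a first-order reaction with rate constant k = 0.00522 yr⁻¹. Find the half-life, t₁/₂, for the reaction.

132.8 yr

Step 1: For a first-order reaction, t₁/₂ = ln(2)/k
Step 2: t₁/₂ = ln(2)/0.00522
Step 3: t₁/₂ = 0.6931/0.00522 = 132.8 yr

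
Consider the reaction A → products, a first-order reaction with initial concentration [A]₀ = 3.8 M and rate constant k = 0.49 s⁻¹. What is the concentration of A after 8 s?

0.0754 M

Step 1: For a first-order reaction: [A] = [A]₀ × e^(-kt)
Step 2: [A] = 3.8 × e^(-0.49 × 8)
Step 3: [A] = 3.8 × e^(-3.92)
Step 4: [A] = 3.8 × 0.0198411 = 0.0754 M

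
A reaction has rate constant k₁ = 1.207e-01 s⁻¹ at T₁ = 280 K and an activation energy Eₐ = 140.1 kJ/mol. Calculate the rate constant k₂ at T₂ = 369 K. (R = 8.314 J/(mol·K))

2.431e+05 s⁻¹

Step 1: Use the two-temperature Arrhenius form: ln(k₂/k₁) = -Eₐ/R × (1/T₂ - 1/T₁)
Step 2: Convert Eₐ to J/mol: 140.1 kJ/mol = 140100 J/mol
Step 3: 1/T₂ - 1/T₁ = 1/369 - 1/280 = -8.614015e-04 K⁻¹
Step 4: ln(k₂/k₁) = -140100/8.314 × -8.614015e-04 = 14.51556
Step 5: k₂ = k₁ × exp(14.51556) = 1.207e-01 × 2.01385e+06 = 2.431e+05 s⁻¹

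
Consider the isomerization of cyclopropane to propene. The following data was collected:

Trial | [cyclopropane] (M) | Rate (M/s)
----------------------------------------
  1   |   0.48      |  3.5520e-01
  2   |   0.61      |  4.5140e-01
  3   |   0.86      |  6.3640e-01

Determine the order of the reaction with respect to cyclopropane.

first order (1)

Step 1: Compare trials to find order n where rate₂/rate₁ = ([cyclopropane]₂/[cyclopropane]₁)^n
Step 2: rate₂/rate₁ = 4.5140e-01/3.5520e-01 = 1.271
Step 3: [cyclopropane]₂/[cyclopropane]₁ = 0.61/0.48 = 1.271
Step 4: n = ln(1.271)/ln(1.271) = 1.00 ≈ 1
Step 5: The reaction is first order in cyclopropane.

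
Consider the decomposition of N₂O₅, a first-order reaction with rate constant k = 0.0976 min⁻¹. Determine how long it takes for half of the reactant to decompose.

7.102 min

Step 1: For a first-order reaction, t₁/₂ = ln(2)/k
Step 2: t₁/₂ = ln(2)/0.0976
Step 3: t₁/₂ = 0.6931/0.0976 = 7.102 min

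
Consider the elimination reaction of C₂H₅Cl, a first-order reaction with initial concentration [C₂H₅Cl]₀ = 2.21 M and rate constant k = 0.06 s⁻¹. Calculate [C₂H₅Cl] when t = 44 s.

0.1577 M

Step 1: For a first-order reaction: [C₂H₅Cl] = [C₂H₅Cl]₀ × e^(-kt)
Step 2: [C₂H₅Cl] = 2.21 × e^(-0.06 × 44)
Step 3: [C₂H₅Cl] = 2.21 × e^(-2.64)
Step 4: [C₂H₅Cl] = 2.21 × 0.0713613 = 0.1577 M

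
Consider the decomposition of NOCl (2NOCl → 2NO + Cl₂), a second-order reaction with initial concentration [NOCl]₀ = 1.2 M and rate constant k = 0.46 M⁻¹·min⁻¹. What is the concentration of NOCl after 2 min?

0.5703 M

Step 1: For a second-order reaction: 1/[NOCl] = 1/[NOCl]₀ + kt
Step 2: 1/[NOCl] = 1/1.2 + 0.46 × 2
Step 3: 1/[NOCl] = 0.8333 + 0.92 = 1.753
Step 4: [NOCl] = 1/1.753 = 0.5703 M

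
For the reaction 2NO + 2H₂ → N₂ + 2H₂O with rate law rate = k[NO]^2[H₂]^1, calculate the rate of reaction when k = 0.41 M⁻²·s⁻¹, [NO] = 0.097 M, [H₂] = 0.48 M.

0.001852 M/s

Step 1: The rate law is rate = k[NO]^2[H₂]^1
Step 2: Substitute: rate = 0.41 × (0.097)^2 × (0.48)^1
Step 3: rate = 0.41 × 0.009409 × 0.48 = 0.00185169 M/s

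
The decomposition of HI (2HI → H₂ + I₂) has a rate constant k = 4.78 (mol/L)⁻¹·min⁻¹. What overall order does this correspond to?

second order (2)

Step 1: The units of k for an nth-order reaction are (concentration)^(1-n)·(time)⁻¹.
Step 2: Here k has units (mol/L)⁻¹·min⁻¹, so the concentration exponent is -1.
Step 3: 1 - n = -1 ⇒ n = 2. The reaction is second order.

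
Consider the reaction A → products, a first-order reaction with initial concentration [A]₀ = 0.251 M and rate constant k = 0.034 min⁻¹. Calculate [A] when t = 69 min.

0.02403 M

Step 1: For a first-order reaction: [A] = [A]₀ × e^(-kt)
Step 2: [A] = 0.251 × e^(-0.034 × 69)
Step 3: [A] = 0.251 × e^(-2.346)
Step 4: [A] = 0.251 × 0.0957514 = 0.02403 M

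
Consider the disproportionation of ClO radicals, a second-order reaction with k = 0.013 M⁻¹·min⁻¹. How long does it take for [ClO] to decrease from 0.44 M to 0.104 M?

564.8 min

Step 1: For second-order: t = (1/[ClO] - 1/[ClO]₀)/k
Step 2: t = (1/0.104 - 1/0.44)/0.013
Step 3: t = (9.615 - 2.273)/0.013
Step 4: t = 7.343/0.013 = 564.8 min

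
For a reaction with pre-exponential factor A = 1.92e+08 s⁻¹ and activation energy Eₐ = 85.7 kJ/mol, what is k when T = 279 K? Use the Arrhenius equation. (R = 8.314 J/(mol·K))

1.73e-08 s⁻¹

Step 1: Use the Arrhenius equation: k = A × exp(-Eₐ/RT)
Step 2: Convert Eₐ to J/mol: 85.7 kJ/mol = 85700 J/mol
Step 3: Calculate the exponent: -Eₐ/(RT) = -85700/(8.314 × 279) = -36.94593
Step 4: k = 1.92e+08 × exp(-36.94593)
Step 5: k = 1.92e+08 × 9.00713e-17 = 1.7294e-08 s⁻¹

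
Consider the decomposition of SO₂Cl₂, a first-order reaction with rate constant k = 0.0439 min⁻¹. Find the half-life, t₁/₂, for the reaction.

15.79 min

Step 1: For a first-order reaction, t₁/₂ = ln(2)/k
Step 2: t₁/₂ = ln(2)/0.0439
Step 3: t₁/₂ = 0.6931/0.0439 = 15.79 min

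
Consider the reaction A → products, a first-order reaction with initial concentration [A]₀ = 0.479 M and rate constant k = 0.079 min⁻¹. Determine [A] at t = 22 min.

0.08424 M

Step 1: For a first-order reaction: [A] = [A]₀ × e^(-kt)
Step 2: [A] = 0.479 × e^(-0.079 × 22)
Step 3: [A] = 0.479 × e^(-1.738)
Step 4: [A] = 0.479 × 0.175872 = 0.08424 M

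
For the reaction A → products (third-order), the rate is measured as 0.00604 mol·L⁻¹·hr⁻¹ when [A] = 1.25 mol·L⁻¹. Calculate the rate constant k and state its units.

0.003092 (mol·L⁻¹)⁻²·hr⁻¹

Step 1: rate = k[A]^3, so k = rate / [A]^3.
Step 2: k = 0.00604 / (1.25)^3 = 0.00604 / 1.953.
Step 3: k = 0.003092 (mol·L⁻¹)⁻²·hr⁻¹.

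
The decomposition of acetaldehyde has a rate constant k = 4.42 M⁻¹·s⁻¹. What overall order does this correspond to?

second order (2)

Step 1: The units of k for an nth-order reaction are (concentration)^(1-n)·(time)⁻¹.
Step 2: Here k has units M⁻¹·s⁻¹, so the concentration exponent is -1.
Step 3: 1 - n = -1 ⇒ n = 2. The reaction is second order.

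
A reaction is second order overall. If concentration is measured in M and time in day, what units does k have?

M⁻¹·day⁻¹

Step 1: For overall order n, rate = k × (concentration)^n.
Step 2: Rate has units M·day⁻¹; concentration term has units M^2.
Step 3: k = rate / (concentration)^n, so units of k = M^(1-2)·day⁻¹ = M⁻¹·day⁻¹.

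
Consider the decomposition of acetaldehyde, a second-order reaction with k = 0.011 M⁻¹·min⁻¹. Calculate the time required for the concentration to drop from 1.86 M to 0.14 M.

600.5 min

Step 1: For second-order: t = (1/[CH₃CHO] - 1/[CH₃CHO]₀)/k
Step 2: t = (1/0.14 - 1/1.86)/0.011
Step 3: t = (7.143 - 0.5376)/0.011
Step 4: t = 6.605/0.011 = 600.5 min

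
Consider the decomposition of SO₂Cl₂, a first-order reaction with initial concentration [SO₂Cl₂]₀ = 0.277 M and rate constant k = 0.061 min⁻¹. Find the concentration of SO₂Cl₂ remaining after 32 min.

0.03933 M

Step 1: For a first-order reaction: [SO₂Cl₂] = [SO₂Cl₂]₀ × e^(-kt)
Step 2: [SO₂Cl₂] = 0.277 × e^(-0.061 × 32)
Step 3: [SO₂Cl₂] = 0.277 × e^(-1.952)
Step 4: [SO₂Cl₂] = 0.277 × 0.14199 = 0.03933 M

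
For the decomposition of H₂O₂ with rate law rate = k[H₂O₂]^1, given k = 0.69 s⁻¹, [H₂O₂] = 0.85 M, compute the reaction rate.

0.5865 M/s

Step 1: Identify the rate law: rate = k[H₂O₂]^1
Step 2: Substitute values: rate = 0.69 × (0.85)^1
Step 3: Calculate: rate = 0.69 × 0.85 = 0.5865 M/s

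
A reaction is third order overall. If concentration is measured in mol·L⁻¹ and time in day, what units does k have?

(mol·L⁻¹)⁻²·day⁻¹

Step 1: For overall order n, rate = k × (concentration)^n.
Step 2: Rate has units mol·L⁻¹·day⁻¹; concentration term has units (mol·L⁻¹)^3.
Step 3: k = rate / (concentration)^n, so units of k = (mol·L⁻¹)^(1-3)·day⁻¹ = (mol·L⁻¹)⁻²·day⁻¹.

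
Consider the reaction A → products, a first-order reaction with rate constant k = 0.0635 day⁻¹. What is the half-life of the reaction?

10.92 day

Step 1: For a first-order reaction, t₁/₂ = ln(2)/k
Step 2: t₁/₂ = ln(2)/0.0635
Step 3: t₁/₂ = 0.6931/0.0635 = 10.92 day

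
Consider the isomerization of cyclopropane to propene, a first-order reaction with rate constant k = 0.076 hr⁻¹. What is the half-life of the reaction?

9.12 hr

Step 1: For a first-order reaction, t₁/₂ = ln(2)/k
Step 2: t₁/₂ = ln(2)/0.076
Step 3: t₁/₂ = 0.6931/0.076 = 9.12 hr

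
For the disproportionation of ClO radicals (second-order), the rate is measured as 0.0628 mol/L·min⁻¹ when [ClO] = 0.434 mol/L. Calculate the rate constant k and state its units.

0.3334 (mol/L)⁻¹·min⁻¹

Step 1: rate = k[ClO]^2, so k = rate / [ClO]^2.
Step 2: k = 0.0628 / (0.434)^2 = 0.0628 / 0.1884.
Step 3: k = 0.3334 (mol/L)⁻¹·min⁻¹.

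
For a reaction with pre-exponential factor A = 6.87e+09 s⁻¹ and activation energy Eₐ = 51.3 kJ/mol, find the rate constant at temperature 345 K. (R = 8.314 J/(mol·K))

1.17e+02 s⁻¹

Step 1: Use the Arrhenius equation: k = A × exp(-Eₐ/RT)
Step 2: Convert Eₐ to J/mol: 51.3 kJ/mol = 51300 J/mol
Step 3: Calculate the exponent: -Eₐ/(RT) = -51300/(8.314 × 345) = -17.88497
Step 4: k = 6.87e+09 × exp(-17.88497)
Step 5: k = 6.87e+09 × 1.70866e-08 = 1.1738e+02 s⁻¹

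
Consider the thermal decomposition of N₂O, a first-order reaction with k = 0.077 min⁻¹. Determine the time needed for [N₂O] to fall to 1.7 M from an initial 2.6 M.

5.518 min

Step 1: For first-order: t = ln([N₂O]₀/[N₂O])/k
Step 2: t = ln(2.6/1.7)/0.077
Step 3: t = ln(1.529)/0.077
Step 4: t = 0.4249/0.077 = 5.518 min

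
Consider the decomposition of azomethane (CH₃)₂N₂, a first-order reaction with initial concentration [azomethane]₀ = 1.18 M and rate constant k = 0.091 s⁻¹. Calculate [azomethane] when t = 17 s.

0.2512 M

Step 1: For a first-order reaction: [azomethane] = [azomethane]₀ × e^(-kt)
Step 2: [azomethane] = 1.18 × e^(-0.091 × 17)
Step 3: [azomethane] = 1.18 × e^(-1.547)
Step 4: [azomethane] = 1.18 × 0.212886 = 0.2512 M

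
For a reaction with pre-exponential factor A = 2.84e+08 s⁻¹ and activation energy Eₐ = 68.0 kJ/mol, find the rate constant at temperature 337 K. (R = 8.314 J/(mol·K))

8.18e-03 s⁻¹

Step 1: Use the Arrhenius equation: k = A × exp(-Eₐ/RT)
Step 2: Convert Eₐ to J/mol: 68.0 kJ/mol = 68000 J/mol
Step 3: Calculate the exponent: -Eₐ/(RT) = -68000/(8.314 × 337) = -24.26996
Step 4: k = 2.84e+08 × exp(-24.26996)
Step 5: k = 2.84e+08 × 2.88198e-11 = 8.1848e-03 s⁻¹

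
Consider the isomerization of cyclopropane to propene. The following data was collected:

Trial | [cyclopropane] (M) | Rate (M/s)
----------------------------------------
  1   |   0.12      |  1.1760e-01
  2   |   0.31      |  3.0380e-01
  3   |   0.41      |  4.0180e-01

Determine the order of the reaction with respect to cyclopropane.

first order (1)

Step 1: Compare trials to find order n where rate₂/rate₁ = ([cyclopropane]₂/[cyclopropane]₁)^n
Step 2: rate₂/rate₁ = 3.0380e-01/1.1760e-01 = 2.583
Step 3: [cyclopropane]₂/[cyclopropane]₁ = 0.31/0.12 = 2.583
Step 4: n = ln(2.583)/ln(2.583) = 1.00 ≈ 1
Step 5: The reaction is first order in cyclopropane.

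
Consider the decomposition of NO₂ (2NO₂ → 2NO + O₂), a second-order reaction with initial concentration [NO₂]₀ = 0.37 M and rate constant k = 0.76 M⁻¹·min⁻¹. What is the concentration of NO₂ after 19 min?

0.05833 M

Step 1: For a second-order reaction: 1/[NO₂] = 1/[NO₂]₀ + kt
Step 2: 1/[NO₂] = 1/0.37 + 0.76 × 19
Step 3: 1/[NO₂] = 2.703 + 14.44 = 17.14
Step 4: [NO₂] = 1/17.14 = 0.05833 M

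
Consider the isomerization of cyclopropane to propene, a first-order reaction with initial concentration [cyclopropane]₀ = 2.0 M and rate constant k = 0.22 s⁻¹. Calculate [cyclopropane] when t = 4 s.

0.8296 M

Step 1: For a first-order reaction: [cyclopropane] = [cyclopropane]₀ × e^(-kt)
Step 2: [cyclopropane] = 2.0 × e^(-0.22 × 4)
Step 3: [cyclopropane] = 2.0 × e^(-0.88)
Step 4: [cyclopropane] = 2.0 × 0.414783 = 0.8296 M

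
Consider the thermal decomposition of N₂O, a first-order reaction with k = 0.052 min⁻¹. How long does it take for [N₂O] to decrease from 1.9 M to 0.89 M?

14.58 min

Step 1: For first-order: t = ln([N₂O]₀/[N₂O])/k
Step 2: t = ln(1.9/0.89)/0.052
Step 3: t = ln(2.135)/0.052
Step 4: t = 0.7584/0.052 = 14.58 min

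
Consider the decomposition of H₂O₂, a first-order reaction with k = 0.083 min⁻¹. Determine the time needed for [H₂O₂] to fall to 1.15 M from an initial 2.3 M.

8.351 min

Step 1: For first-order: t = ln([H₂O₂]₀/[H₂O₂])/k
Step 2: t = ln(2.3/1.15)/0.083
Step 3: t = ln(2)/0.083
Step 4: t = 0.6931/0.083 = 8.351 min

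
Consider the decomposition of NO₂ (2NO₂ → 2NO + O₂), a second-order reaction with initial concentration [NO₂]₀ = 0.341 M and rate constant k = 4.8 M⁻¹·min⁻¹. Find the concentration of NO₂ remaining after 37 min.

0.005539 M

Step 1: For a second-order reaction: 1/[NO₂] = 1/[NO₂]₀ + kt
Step 2: 1/[NO₂] = 1/0.341 + 4.8 × 37
Step 3: 1/[NO₂] = 2.933 + 177.6 = 180.5
Step 4: [NO₂] = 1/180.5 = 0.005539 M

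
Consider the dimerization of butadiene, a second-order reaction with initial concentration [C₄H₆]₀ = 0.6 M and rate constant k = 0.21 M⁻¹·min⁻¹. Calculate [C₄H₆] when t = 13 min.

0.2274 M

Step 1: For a second-order reaction: 1/[C₄H₆] = 1/[C₄H₆]₀ + kt
Step 2: 1/[C₄H₆] = 1/0.6 + 0.21 × 13
Step 3: 1/[C₄H₆] = 1.667 + 2.73 = 4.397
Step 4: [C₄H₆] = 1/4.397 = 0.2274 M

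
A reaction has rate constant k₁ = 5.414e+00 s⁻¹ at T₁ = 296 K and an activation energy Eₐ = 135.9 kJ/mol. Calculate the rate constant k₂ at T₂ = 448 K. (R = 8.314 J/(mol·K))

7.423e+08 s⁻¹

Step 1: Use the two-temperature Arrhenius form: ln(k₂/k₁) = -Eₐ/R × (1/T₂ - 1/T₁)
Step 2: Convert Eₐ to J/mol: 135.9 kJ/mol = 135900 J/mol
Step 3: 1/T₂ - 1/T₁ = 1/448 - 1/296 = -1.146236e-03 K⁻¹
Step 4: ln(k₂/k₁) = -135900/8.314 × -1.146236e-03 = 18.73628
Step 5: k₂ = k₁ × exp(18.73628) = 5.414e+00 × 1.37108e+08 = 7.423e+08 s⁻¹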